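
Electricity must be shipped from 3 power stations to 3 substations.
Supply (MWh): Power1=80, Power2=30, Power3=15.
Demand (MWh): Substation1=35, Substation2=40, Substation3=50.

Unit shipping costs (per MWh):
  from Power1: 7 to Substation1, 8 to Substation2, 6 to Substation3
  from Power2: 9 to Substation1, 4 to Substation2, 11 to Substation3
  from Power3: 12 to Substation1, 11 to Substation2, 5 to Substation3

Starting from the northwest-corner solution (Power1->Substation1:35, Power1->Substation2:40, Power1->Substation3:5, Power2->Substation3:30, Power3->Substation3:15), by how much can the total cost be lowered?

270

Current plan cost = 35·7 + 40·8 + 5·6 + 30·11 + 15·5 = 1000.
Optimal plan:
  Power1–Substation1: 35 × 7 = 245
  Power1–Substation2: 10 × 8 = 80
  Power1–Substation3: 35 × 6 = 210
  Power2–Substation2: 30 × 4 = 120
  Power3–Substation3: 15 × 5 = 75
Optimal cost = 730.
Saving = 1000 − 730 = 270.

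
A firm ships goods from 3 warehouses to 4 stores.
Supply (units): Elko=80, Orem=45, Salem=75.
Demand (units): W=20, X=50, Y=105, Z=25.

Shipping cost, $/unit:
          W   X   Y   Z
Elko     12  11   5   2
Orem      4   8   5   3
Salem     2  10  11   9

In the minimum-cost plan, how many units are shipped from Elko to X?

0

The minimum-cost plan:
  Elko→Y: 55 × $5 = $275
  Elko→Z: 25 × $2 = $50
  Orem→Y: 45 × $5 = $225
  Salem→W: 20 × $2 = $40
  Salem→X: 50 × $10 = $500
  Salem→Y: 5 × $11 = $55
Total cost = $1145.
The route Elko→X is not used.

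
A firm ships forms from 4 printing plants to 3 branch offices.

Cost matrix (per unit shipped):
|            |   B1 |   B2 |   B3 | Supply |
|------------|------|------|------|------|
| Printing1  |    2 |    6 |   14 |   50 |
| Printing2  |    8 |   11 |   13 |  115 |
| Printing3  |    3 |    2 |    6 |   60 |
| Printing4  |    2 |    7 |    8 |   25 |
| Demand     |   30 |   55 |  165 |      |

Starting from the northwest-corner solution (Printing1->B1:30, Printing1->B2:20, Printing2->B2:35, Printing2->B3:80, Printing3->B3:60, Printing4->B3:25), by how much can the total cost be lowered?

Current plan cost = 30·2 + 20·6 + 35·11 + 80·13 + 60·6 + 25·8 = 2165.
Optimal plan:
  Printing1→B1: 30 × 2 = 60
  Printing1→B2: 20 × 6 = 120
  Printing2→B3: 115 × 13 = 1495
  Printing3→B2: 35 × 2 = 70
  Printing3→B3: 25 × 6 = 150
  Printing4→B3: 25 × 8 = 200
Optimal cost = 2095.
Saving = 2165 − 2095 = 70.

70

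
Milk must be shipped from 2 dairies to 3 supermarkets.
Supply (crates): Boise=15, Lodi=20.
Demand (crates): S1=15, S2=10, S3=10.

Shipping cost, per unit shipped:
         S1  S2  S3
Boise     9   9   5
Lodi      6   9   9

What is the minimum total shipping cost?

An optimal shipping plan:
  Boise–S2: 5 × 9 = 45
  Boise–S3: 10 × 5 = 50
  Lodi–S1: 15 × 6 = 90
  Lodi–S2: 5 × 9 = 45
Total = 45 + 50 + 90 + 45 = 230.

230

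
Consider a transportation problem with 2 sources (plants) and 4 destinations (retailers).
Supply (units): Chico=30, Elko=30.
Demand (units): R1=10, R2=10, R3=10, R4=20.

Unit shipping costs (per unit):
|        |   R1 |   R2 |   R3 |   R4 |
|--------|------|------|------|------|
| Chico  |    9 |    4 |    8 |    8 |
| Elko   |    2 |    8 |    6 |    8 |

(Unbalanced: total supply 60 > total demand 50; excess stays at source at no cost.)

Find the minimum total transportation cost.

280

A cheapest plan:
  Chico–R2: 10 × 4 = 40
  Chico–R4: 20 × 8 = 160
  Elko–R1: 10 × 2 = 20
  Elko–R3: 10 × 6 = 60
Total = 40 + 160 + 20 + 60 = 280.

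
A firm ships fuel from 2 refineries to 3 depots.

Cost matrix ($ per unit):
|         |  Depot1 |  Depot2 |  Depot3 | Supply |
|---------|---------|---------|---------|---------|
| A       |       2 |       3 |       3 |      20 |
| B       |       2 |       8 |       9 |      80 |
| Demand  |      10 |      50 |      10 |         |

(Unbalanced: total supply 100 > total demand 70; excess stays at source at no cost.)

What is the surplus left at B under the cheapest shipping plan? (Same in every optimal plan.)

30

Minimum-cost shipments:
  A->Depot2: 10 kL
  A->Depot3: 10 kL
  B->Depot1: 10 kL
  B->Depot2: 40 kL
Total cost = $400.
B ships 50 of its 80, leaving 30.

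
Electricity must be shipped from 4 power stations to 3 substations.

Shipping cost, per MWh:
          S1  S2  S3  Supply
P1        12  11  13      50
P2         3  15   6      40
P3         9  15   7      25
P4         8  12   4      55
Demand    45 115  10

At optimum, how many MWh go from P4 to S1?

0

Solving gives:
  P1->S2: 50 × 11 = 550
  P2->S1: 40 × 3 = 120
  P3->S1: 5 × 9 = 45
  P3->S2: 20 × 15 = 300
  P4->S2: 45 × 12 = 540
  P4->S3: 10 × 4 = 40
Total cost = 1595.
The route P4→S1 is not used.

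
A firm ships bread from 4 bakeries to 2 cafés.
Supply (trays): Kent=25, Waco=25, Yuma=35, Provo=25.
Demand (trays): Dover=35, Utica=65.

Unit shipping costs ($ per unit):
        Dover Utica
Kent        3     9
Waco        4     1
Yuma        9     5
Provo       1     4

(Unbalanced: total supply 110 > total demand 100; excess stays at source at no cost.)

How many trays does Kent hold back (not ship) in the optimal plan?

10

An optimal plan:
  Kent–Dover: 15 trays
  Waco–Utica: 25 trays
  Yuma–Utica: 35 trays
  Provo–Dover: 20 trays
  Provo–Utica: 5 trays
Total cost = $285.
Kent ships 15 of its 25, leaving 10.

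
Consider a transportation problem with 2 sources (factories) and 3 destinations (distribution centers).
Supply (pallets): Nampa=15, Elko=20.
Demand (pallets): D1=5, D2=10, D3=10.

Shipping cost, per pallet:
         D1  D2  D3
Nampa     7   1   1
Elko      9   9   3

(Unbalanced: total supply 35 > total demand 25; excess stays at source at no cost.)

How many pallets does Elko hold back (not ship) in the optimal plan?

Minimum-cost shipments:
  Nampa→D1: 5 × 7 = 35
  Nampa→D2: 10 × 1 = 10
  Elko→D3: 10 × 3 = 30
Total cost = 75.
Elko ships 10 of its 20, leaving 10.

10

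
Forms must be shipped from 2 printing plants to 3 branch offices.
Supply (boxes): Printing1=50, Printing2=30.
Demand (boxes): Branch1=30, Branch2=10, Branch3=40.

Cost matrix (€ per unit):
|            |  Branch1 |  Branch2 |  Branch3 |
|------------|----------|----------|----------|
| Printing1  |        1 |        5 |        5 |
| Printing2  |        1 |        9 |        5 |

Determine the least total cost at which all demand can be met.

One minimum-cost allocation:
  Printing1→Branch1: 30 × €1 = €30
  Printing1→Branch2: 10 × €5 = €50
  Printing1→Branch3: 10 × €5 = €50
  Printing2→Branch3: 30 × €5 = €150
Total = 30 + 50 + 50 + 150 = €280.

280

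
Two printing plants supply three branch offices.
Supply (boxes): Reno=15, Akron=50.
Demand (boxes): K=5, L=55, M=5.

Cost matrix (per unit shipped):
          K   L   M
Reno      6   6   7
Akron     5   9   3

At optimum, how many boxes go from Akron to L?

40

Optimal shipments:
  Reno→L: 15 boxes
  Akron→K: 5 boxes
  Akron→L: 40 boxes
  Akron→M: 5 boxes
Total cost = 490.
So Akron→L carries 40 boxes.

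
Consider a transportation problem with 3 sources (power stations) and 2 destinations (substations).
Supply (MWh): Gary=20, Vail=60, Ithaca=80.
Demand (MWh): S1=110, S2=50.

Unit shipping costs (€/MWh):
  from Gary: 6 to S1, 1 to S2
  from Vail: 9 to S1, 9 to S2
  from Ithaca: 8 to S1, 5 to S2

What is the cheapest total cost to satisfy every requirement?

Optimal allocation:
  Gary to S2: 20 × €1 = €20
  Vail to S1: 60 × €9 = €540
  Ithaca to S1: 50 × €8 = €400
  Ithaca to S2: 30 × €5 = €150
Total = 20 + 540 + 400 + 150 = €1110.

1110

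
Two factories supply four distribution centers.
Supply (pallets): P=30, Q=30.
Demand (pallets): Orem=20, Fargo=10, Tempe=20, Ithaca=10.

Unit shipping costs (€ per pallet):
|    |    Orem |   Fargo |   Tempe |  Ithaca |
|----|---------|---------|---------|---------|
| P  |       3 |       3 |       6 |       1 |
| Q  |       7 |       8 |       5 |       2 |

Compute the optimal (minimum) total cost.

A cheapest plan:
  P->Orem: 20 pallets
  P->Fargo: 10 pallets
  Q->Tempe: 20 pallets
  Q->Ithaca: 10 pallets
Total cost = €210.
(Supply check: P ships 30; Q ships 30.)

210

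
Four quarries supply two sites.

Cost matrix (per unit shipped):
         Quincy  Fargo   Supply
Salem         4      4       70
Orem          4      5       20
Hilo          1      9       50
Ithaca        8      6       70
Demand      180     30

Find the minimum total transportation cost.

An optimal shipping plan:
  Salem->Quincy: 70 × 4 = 280
  Orem->Quincy: 20 × 4 = 80
  Hilo->Quincy: 50 × 1 = 50
  Ithaca->Quincy: 40 × 8 = 320
  Ithaca->Fargo: 30 × 6 = 180
Total = 280 + 80 + 50 + 320 + 180 = 910.

910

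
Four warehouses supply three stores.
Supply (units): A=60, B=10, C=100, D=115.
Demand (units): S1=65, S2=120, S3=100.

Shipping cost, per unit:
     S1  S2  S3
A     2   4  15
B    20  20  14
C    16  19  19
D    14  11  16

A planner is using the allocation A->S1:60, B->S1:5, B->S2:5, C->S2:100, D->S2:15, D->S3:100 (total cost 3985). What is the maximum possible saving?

580

Current plan cost = 60·2 + 5·20 + 5·20 + 100·19 + 15·11 + 100·16 = 3985.
Optimal plan:
  A–S1: 55 × 2 = 110
  A–S2: 5 × 4 = 20
  B–S3: 10 × 14 = 140
  C–S1: 10 × 16 = 160
  C–S3: 90 × 19 = 1710
  D–S2: 115 × 11 = 1265
Optimal cost = 3405.
Saving = 3985 − 3405 = 580.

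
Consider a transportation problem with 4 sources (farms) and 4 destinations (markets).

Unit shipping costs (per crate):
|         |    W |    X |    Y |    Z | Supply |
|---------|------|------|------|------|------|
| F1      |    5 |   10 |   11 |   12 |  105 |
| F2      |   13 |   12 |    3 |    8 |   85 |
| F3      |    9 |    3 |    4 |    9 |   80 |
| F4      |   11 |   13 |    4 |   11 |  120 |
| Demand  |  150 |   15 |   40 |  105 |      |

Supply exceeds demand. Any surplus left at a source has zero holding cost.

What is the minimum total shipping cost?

1995

Optimal allocation:
  F1–W: 105 × 5 = 525
  F2–Z: 85 × 8 = 680
  F3–W: 45 × 9 = 405
  F3–X: 15 × 3 = 45
  F3–Z: 20 × 9 = 180
  F4–Y: 40 × 4 = 160
Total = 525 + 680 + 405 + 45 + 180 + 160 = 1995.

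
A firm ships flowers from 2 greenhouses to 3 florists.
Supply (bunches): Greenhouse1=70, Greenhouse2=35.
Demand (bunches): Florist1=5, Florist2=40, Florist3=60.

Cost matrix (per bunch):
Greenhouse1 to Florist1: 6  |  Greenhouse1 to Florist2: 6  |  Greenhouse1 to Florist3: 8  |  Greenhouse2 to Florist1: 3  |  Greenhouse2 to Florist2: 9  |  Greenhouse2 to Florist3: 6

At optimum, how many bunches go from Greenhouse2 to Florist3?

Solving gives:
  Greenhouse1->Florist2: 40 bunches
  Greenhouse1->Florist3: 30 bunches
  Greenhouse2->Florist1: 5 bunches
  Greenhouse2->Florist3: 30 bunches
Total cost = 675.
So Greenhouse2→Florist3 carries 30 bunches.

30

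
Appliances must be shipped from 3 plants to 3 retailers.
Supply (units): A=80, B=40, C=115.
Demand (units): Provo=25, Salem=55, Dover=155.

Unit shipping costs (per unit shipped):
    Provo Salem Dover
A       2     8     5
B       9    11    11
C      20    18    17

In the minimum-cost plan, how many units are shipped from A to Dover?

55

The minimum-cost plan:
  A to Provo: 25 × 2 = 50
  A to Dover: 55 × 5 = 275
  B to Salem: 40 × 11 = 440
  C to Salem: 15 × 18 = 270
  C to Dover: 100 × 17 = 1700
Total cost = 2735.
So A→Dover carries 55 units.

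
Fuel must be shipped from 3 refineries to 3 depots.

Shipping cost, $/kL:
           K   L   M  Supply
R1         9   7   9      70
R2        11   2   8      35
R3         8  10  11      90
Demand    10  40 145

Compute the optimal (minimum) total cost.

1650

A cheapest plan:
  R1->L: 5 × $7 = $35
  R1->M: 65 × $9 = $585
  R2->L: 35 × $2 = $70
  R3->K: 10 × $8 = $80
  R3->M: 80 × $11 = $880
Total = 35 + 585 + 70 + 80 + 880 = $1650.
(Supply check: R1 ships 70; R2 ships 35; R3 ships 90.)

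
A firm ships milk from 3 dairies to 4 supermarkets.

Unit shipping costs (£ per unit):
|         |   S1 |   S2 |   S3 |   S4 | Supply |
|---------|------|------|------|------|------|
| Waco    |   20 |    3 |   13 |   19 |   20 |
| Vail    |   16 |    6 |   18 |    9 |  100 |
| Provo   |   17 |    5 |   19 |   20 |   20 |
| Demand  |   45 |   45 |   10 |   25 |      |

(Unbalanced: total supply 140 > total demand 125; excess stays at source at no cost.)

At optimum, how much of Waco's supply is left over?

0

Minimum-cost shipments:
  Waco to S2: 10 × £3 = £30
  Waco to S3: 10 × £13 = £130
  Vail to S1: 45 × £16 = £720
  Vail to S2: 15 × £6 = £90
  Vail to S4: 25 × £9 = £225
  Provo to S2: 20 × £5 = £100
Total cost = £1295.
Waco ships 20 of its 20, leaving 0.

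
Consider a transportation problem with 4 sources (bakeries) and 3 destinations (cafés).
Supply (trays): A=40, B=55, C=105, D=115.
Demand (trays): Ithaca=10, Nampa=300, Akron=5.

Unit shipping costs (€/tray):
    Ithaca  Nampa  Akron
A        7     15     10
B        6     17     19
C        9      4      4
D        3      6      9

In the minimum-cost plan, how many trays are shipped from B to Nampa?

Solving gives:
  A->Nampa: 35 × €15 = €525
  A->Akron: 5 × €10 = €50
  B->Ithaca: 10 × €6 = €60
  B->Nampa: 45 × €17 = €765
  C->Nampa: 105 × €4 = €420
  D->Nampa: 115 × €6 = €690
Total cost = €2510.
So B→Nampa carries 45 trays.

45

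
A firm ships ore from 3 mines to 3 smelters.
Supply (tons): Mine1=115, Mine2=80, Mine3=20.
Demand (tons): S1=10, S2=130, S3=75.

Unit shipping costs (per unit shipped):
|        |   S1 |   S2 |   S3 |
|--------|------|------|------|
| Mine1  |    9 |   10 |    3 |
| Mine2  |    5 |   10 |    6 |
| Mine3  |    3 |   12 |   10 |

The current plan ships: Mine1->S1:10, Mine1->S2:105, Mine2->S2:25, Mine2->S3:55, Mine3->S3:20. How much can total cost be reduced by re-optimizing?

345

Current plan cost = 10·9 + 105·10 + 25·10 + 55·6 + 20·10 = 1920.
Optimal plan:
  Mine1–S2: 40 × 10 = 400
  Mine1–S3: 75 × 3 = 225
  Mine2–S2: 80 × 10 = 800
  Mine3–S1: 10 × 3 = 30
  Mine3–S2: 10 × 12 = 120
Optimal cost = 1575.
Saving = 1920 − 1575 = 345.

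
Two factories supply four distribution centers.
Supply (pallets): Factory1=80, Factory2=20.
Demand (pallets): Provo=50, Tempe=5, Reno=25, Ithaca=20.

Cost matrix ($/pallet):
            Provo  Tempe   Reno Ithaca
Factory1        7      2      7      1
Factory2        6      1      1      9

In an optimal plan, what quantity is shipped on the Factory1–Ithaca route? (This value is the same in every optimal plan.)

Solving gives:
  Factory1 to Provo: 50 × $7 = $350
  Factory1 to Tempe: 5 × $2 = $10
  Factory1 to Reno: 5 × $7 = $35
  Factory1 to Ithaca: 20 × $1 = $20
  Factory2 to Reno: 20 × $1 = $20
Total cost = $435.
So Factory1→Ithaca carries 20 pallets.

20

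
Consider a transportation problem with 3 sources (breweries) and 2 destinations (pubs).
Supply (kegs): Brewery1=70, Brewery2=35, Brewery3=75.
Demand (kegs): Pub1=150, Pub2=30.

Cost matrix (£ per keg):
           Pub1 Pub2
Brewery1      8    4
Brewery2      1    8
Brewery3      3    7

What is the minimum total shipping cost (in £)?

700

One minimum-cost allocation:
  Brewery1->Pub1: 40 × £8 = £320
  Brewery1->Pub2: 30 × £4 = £120
  Brewery2->Pub1: 35 × £1 = £35
  Brewery3->Pub1: 75 × £3 = £225
Total = 320 + 120 + 35 + 225 = £700.
(Supply check: Brewery1 ships 70; Brewery2 ships 35; Brewery3 ships 75.)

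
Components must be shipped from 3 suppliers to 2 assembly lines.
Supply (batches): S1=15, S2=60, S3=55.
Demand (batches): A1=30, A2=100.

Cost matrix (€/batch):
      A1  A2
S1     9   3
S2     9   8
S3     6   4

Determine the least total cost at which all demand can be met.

775

One minimum-cost allocation:
  S1→A2: 15 × €3 = €45
  S2→A1: 30 × €9 = €270
  S2→A2: 30 × €8 = €240
  S3→A2: 55 × €4 = €220
Total = 45 + 270 + 240 + 220 = €775.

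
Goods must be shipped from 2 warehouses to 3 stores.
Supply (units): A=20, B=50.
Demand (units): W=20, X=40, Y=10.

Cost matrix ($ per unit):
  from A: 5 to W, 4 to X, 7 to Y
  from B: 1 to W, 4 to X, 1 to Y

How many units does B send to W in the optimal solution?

The minimum-cost plan:
  A→X: 20 × $4 = $80
  B→W: 20 × $1 = $20
  B→X: 20 × $4 = $80
  B→Y: 10 × $1 = $10
Total cost = $190.
So B→W carries 20 units.

20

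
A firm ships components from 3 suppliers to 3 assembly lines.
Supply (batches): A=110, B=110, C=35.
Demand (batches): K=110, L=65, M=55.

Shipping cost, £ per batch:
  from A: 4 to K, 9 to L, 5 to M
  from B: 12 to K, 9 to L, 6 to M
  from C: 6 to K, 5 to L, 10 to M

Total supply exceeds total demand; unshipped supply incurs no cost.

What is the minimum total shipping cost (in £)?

Optimal allocation:
  A–K: 110 × £4 = £440
  B–L: 30 × £9 = £270
  B–M: 55 × £6 = £330
  C–L: 35 × £5 = £175
Total = 440 + 270 + 330 + 175 = £1215.

1215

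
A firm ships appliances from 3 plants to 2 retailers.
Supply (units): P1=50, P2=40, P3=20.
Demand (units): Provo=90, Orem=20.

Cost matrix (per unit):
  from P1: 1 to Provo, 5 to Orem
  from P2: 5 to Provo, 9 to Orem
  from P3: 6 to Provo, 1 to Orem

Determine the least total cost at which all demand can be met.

One minimum-cost allocation:
  P1→Provo: 50 × 1 = 50
  P2→Provo: 40 × 5 = 200
  P3→Orem: 20 × 1 = 20
Total = 50 + 200 + 20 = 270.
(Supply check: P1 ships 50; P2 ships 40; P3 ships 20.)

270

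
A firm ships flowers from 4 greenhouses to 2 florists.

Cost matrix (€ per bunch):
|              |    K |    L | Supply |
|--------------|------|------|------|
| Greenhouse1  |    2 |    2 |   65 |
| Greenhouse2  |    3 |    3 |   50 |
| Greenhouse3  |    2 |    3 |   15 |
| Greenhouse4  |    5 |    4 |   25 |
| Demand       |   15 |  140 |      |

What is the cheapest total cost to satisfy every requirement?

410

An optimal shipping plan:
  Greenhouse1–L: 65 × €2 = €130
  Greenhouse2–L: 50 × €3 = €150
  Greenhouse3–K: 15 × €2 = €30
  Greenhouse4–L: 25 × €4 = €100
Total = 130 + 150 + 30 + 100 = €410.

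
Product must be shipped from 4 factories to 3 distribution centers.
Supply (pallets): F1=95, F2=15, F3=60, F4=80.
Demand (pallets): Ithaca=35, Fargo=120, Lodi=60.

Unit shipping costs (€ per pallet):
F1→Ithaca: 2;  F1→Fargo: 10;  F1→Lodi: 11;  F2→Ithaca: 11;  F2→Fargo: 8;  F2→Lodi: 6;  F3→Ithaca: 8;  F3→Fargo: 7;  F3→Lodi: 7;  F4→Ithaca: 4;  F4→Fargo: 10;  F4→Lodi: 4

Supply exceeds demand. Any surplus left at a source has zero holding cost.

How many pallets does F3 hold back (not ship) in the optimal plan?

0

Minimum-cost shipments:
  F1->Ithaca: 35 × €2 = €70
  F1->Fargo: 45 × €10 = €450
  F2->Fargo: 15 × €8 = €120
  F3->Fargo: 60 × €7 = €420
  F4->Lodi: 60 × €4 = €240
Total cost = €1300.
F3 ships 60 of its 60, leaving 0.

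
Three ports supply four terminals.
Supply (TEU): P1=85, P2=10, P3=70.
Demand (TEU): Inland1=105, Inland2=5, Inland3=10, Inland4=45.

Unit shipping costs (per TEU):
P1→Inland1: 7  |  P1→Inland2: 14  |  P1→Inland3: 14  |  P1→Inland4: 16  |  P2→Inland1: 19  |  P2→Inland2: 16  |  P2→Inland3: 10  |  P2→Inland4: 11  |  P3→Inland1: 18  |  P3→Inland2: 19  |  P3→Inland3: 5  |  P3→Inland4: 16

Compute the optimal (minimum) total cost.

A cheapest plan:
  P1–Inland1: 85 × 7 = 595
  P2–Inland4: 10 × 11 = 110
  P3–Inland1: 20 × 18 = 360
  P3–Inland2: 5 × 19 = 95
  P3–Inland3: 10 × 5 = 50
  P3–Inland4: 35 × 16 = 560
Total = 595 + 110 + 360 + 95 + 50 + 560 = 1770.

1770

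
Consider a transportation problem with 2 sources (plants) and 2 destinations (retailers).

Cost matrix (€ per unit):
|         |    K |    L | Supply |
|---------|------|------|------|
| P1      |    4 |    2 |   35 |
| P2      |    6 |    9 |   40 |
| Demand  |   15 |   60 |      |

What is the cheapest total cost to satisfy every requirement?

A cheapest plan:
  P1 to L: 35 units
  P2 to K: 15 units
  P2 to L: 25 units
Total cost = €385.
(Supply check: P1 ships 35; P2 ships 40.)

385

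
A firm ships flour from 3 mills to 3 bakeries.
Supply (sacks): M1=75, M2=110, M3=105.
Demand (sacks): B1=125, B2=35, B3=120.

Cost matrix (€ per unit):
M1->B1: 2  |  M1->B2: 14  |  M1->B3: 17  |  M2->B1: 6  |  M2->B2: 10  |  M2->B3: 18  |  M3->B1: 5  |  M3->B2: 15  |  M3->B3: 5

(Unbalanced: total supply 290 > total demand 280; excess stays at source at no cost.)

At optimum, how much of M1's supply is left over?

0

An optimal plan:
  M1 to B1: 75 × €2 = €150
  M2 to B1: 50 × €6 = €300
  M2 to B2: 35 × €10 = €350
  M2 to B3: 15 × €18 = €270
  M3 to B3: 105 × €5 = €525
Total cost = €1595.
M1 ships 75 of its 75, leaving 0.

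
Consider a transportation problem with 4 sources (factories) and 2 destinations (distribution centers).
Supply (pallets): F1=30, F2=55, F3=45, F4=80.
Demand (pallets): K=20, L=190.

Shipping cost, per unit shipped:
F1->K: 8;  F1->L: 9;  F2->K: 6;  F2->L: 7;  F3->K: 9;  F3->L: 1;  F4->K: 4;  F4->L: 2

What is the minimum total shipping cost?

840

Optimal allocation:
  F1->K: 20 × 8 = 160
  F1->L: 10 × 9 = 90
  F2->L: 55 × 7 = 385
  F3->L: 45 × 1 = 45
  F4->L: 80 × 2 = 160
Total = 160 + 90 + 385 + 45 + 160 = 840.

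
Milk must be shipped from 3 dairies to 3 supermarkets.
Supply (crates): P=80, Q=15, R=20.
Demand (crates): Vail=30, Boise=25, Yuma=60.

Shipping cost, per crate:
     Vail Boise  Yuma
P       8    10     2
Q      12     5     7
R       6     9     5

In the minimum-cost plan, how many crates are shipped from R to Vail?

20

Optimal shipments:
  P–Vail: 10 × 8 = 80
  P–Boise: 10 × 10 = 100
  P–Yuma: 60 × 2 = 120
  Q–Boise: 15 × 5 = 75
  R–Vail: 20 × 6 = 120
Total cost = 495.
So R→Vail carries 20 crates.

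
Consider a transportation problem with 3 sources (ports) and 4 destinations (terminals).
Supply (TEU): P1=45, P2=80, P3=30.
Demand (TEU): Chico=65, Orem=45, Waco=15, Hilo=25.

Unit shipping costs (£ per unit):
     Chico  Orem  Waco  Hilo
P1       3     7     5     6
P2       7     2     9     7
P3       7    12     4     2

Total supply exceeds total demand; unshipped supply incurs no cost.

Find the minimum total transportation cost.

525

An optimal shipping plan:
  P1->Chico: 35 × £3 = £105
  P1->Waco: 10 × £5 = £50
  P2->Chico: 30 × £7 = £210
  P2->Orem: 45 × £2 = £90
  P3->Waco: 5 × £4 = £20
  P3->Hilo: 25 × £2 = £50
Total = 105 + 50 + 210 + 90 + 20 + 50 = £525.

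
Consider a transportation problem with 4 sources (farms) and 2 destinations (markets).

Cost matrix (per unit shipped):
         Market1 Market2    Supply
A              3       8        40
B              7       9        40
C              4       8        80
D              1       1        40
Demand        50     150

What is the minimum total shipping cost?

Optimal allocation:
  A–Market1: 40 × 3 = 120
  B–Market2: 40 × 9 = 360
  C–Market1: 10 × 4 = 40
  C–Market2: 70 × 8 = 560
  D–Market2: 40 × 1 = 40
Total = 120 + 360 + 40 + 560 + 40 = 1120.

1120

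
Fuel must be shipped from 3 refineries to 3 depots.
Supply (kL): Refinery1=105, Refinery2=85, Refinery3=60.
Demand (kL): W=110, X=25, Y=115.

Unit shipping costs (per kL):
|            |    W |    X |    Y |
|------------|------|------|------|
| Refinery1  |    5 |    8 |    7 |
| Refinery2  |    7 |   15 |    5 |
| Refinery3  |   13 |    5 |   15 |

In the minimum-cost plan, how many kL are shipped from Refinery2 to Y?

Optimal shipments:
  Refinery1→W: 75 × 5 = 375
  Refinery1→Y: 30 × 7 = 210
  Refinery2→Y: 85 × 5 = 425
  Refinery3→W: 35 × 13 = 455
  Refinery3→X: 25 × 5 = 125
Total cost = 1590.
So Refinery2→Y carries 85 kL.

85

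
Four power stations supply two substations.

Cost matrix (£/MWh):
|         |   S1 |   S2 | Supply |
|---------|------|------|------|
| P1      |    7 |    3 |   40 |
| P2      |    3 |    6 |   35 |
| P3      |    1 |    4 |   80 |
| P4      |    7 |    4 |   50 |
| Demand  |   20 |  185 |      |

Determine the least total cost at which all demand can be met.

Optimal allocation:
  P1–S2: 40 MWh
  P2–S2: 35 MWh
  P3–S1: 20 MWh
  P3–S2: 60 MWh
  P4–S2: 50 MWh
Total cost = £790.

790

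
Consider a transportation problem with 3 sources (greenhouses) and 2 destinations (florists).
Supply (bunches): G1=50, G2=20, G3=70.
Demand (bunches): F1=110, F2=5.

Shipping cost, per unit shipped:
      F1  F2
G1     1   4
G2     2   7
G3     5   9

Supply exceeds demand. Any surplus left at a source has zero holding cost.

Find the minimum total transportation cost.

330

A cheapest plan:
  G1–F1: 45 bunches
  G1–F2: 5 bunches
  G2–F1: 20 bunches
  G3–F1: 45 bunches
Total cost = 330.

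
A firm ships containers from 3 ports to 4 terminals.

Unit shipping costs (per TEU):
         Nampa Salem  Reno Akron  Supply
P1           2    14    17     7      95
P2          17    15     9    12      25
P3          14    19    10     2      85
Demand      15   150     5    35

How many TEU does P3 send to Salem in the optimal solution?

Solving gives:
  P1->Nampa: 15 × 2 = 30
  P1->Salem: 80 × 14 = 1120
  P2->Salem: 25 × 15 = 375
  P3->Salem: 45 × 19 = 855
  P3->Reno: 5 × 10 = 50
  P3->Akron: 35 × 2 = 70
Total cost = 2500.
So P3→Salem carries 45 TEU.

45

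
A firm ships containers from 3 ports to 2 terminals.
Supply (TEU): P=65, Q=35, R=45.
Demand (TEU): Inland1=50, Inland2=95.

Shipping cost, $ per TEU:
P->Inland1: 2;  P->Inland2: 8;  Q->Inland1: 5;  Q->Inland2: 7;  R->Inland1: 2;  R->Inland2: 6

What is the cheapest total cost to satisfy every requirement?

735

One minimum-cost allocation:
  P→Inland1: 50 × $2 = $100
  P→Inland2: 15 × $8 = $120
  Q→Inland2: 35 × $7 = $245
  R→Inland2: 45 × $6 = $270
Total = 100 + 120 + 245 + 270 = $735.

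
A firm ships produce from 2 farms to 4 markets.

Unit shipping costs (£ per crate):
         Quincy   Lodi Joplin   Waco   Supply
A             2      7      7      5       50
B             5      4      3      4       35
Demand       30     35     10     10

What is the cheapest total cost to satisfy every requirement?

310

An optimal shipping plan:
  A–Quincy: 30 × £2 = £60
  A–Lodi: 10 × £7 = £70
  A–Waco: 10 × £5 = £50
  B–Lodi: 25 × £4 = £100
  B–Joplin: 10 × £3 = £30
Total = 60 + 70 + 50 + 100 + 30 = £310.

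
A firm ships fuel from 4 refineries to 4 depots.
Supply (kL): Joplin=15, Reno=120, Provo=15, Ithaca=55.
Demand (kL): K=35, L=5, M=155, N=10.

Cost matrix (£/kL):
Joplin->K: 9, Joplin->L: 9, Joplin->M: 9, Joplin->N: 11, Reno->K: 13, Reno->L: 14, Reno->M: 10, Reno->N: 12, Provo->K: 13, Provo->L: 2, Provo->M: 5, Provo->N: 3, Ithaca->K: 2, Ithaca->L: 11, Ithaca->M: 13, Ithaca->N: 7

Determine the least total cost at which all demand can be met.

Optimal allocation:
  Joplin→M: 15 × £9 = £135
  Reno→M: 120 × £10 = £1200
  Provo→L: 5 × £2 = £10
  Provo→M: 10 × £5 = £50
  Ithaca→K: 35 × £2 = £70
  Ithaca→M: 10 × £13 = £130
  Ithaca→N: 10 × £7 = £70
Total = 135 + 1200 + 10 + 50 + 70 + 130 + 70 = £1665.
(Supply check: Joplin ships 15; Reno ships 120; Provo ships 15; Ithaca ships 55.)

1665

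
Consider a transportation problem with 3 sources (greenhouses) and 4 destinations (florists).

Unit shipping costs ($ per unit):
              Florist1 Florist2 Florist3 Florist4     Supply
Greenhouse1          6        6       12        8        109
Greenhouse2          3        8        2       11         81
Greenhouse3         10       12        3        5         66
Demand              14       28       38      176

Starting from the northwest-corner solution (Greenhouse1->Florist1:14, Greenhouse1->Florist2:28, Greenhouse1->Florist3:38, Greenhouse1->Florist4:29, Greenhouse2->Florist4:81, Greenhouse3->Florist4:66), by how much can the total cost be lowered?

606

Current plan cost = 14·6 + 28·6 + 38·12 + 29·8 + 81·11 + 66·5 = $2161.
Optimal plan:
  Greenhouse1 to Florist4: 109 × $8 = $872
  Greenhouse2 to Florist1: 14 × $3 = $42
  Greenhouse2 to Florist2: 28 × $8 = $224
  Greenhouse2 to Florist3: 38 × $2 = $76
  Greenhouse2 to Florist4: 1 × $11 = $11
  Greenhouse3 to Florist4: 66 × $5 = $330
Optimal cost = $1555.
Saving = 2161 − 1555 = $606.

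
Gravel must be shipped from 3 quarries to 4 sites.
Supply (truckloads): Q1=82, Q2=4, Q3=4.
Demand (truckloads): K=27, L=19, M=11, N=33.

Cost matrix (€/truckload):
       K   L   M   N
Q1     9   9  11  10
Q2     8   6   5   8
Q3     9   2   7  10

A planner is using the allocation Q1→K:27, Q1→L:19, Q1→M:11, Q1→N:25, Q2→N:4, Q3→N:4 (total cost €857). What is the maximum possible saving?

44

Current plan cost = 27·9 + 19·9 + 11·11 + 25·10 + 4·8 + 4·10 = €857.
Optimal plan:
  Q1->K: 27 truckloads
  Q1->L: 15 truckloads
  Q1->M: 7 truckloads
  Q1->N: 33 truckloads
  Q2->M: 4 truckloads
  Q3->L: 4 truckloads
Optimal cost = €813.
Saving = 857 − 813 = €44.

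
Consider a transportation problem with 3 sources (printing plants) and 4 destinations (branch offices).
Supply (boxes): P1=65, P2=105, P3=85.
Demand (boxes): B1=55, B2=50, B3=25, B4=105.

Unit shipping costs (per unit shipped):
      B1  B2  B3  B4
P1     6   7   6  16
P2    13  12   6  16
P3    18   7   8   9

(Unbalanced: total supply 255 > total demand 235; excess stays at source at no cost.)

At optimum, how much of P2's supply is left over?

Minimum-cost shipments:
  P1–B1: 55 × 6 = 330
  P1–B2: 10 × 7 = 70
  P2–B2: 40 × 12 = 480
  P2–B3: 25 × 6 = 150
  P2–B4: 20 × 16 = 320
  P3–B4: 85 × 9 = 765
Total cost = 2115.
P2 ships 85 of its 105, leaving 20.

20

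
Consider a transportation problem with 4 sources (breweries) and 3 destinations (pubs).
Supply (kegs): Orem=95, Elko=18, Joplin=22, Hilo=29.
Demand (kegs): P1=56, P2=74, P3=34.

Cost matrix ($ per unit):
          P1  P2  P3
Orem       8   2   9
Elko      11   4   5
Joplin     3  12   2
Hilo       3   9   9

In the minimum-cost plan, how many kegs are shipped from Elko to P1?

Optimal shipments:
  Orem to P1: 21 × $8 = $168
  Orem to P2: 74 × $2 = $148
  Elko to P3: 18 × $5 = $90
  Joplin to P1: 6 × $3 = $18
  Joplin to P3: 16 × $2 = $32
  Hilo to P1: 29 × $3 = $87
Total cost = $543.
The route Elko→P1 is not used.

0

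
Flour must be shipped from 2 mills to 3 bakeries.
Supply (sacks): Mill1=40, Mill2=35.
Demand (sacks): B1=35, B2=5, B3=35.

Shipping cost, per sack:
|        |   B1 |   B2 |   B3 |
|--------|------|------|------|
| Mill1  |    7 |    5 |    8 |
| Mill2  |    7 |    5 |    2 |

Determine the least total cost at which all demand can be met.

A cheapest plan:
  Mill1–B1: 35 × 7 = 245
  Mill1–B2: 5 × 5 = 25
  Mill2–B3: 35 × 2 = 70
Total = 245 + 25 + 70 = 340.

340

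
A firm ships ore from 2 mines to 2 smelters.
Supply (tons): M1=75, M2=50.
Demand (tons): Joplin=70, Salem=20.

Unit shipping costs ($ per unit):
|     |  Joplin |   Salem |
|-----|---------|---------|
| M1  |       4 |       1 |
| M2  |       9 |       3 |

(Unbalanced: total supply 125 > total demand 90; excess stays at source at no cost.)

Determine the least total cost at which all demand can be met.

A cheapest plan:
  M1→Joplin: 70 × $4 = $280
  M1→Salem: 5 × $1 = $5
  M2→Salem: 15 × $3 = $45
Total = 280 + 5 + 45 = $330.
(Supply check: M1 ships 75; M2 ships 15.)

330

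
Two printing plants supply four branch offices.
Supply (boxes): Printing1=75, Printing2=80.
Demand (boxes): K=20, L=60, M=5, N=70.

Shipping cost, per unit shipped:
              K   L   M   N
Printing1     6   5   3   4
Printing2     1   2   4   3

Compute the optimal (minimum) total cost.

435

A cheapest plan:
  Printing1->M: 5 × 3 = 15
  Printing1->N: 70 × 4 = 280
  Printing2->K: 20 × 1 = 20
  Printing2->L: 60 × 2 = 120
Total = 15 + 280 + 20 + 120 = 435.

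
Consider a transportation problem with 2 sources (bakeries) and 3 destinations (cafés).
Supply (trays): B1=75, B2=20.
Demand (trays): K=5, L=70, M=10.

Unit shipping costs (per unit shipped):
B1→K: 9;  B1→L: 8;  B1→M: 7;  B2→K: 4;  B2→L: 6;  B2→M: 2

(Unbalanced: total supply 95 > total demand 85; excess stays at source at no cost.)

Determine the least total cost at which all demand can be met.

590

Optimal allocation:
  B1->L: 65 × 8 = 520
  B2->K: 5 × 4 = 20
  B2->L: 5 × 6 = 30
  B2->M: 10 × 2 = 20
Total = 520 + 20 + 30 + 20 = 590.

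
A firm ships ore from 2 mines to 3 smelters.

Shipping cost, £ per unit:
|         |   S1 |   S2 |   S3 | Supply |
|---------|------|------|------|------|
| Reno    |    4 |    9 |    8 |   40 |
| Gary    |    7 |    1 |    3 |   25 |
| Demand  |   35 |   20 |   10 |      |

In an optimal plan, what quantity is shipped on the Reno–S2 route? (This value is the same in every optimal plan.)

Optimal shipments:
  Reno→S1: 35 × £4 = £140
  Reno→S3: 5 × £8 = £40
  Gary→S2: 20 × £1 = £20
  Gary→S3: 5 × £3 = £15
Total cost = £215.
The route Reno→S2 is not used.

0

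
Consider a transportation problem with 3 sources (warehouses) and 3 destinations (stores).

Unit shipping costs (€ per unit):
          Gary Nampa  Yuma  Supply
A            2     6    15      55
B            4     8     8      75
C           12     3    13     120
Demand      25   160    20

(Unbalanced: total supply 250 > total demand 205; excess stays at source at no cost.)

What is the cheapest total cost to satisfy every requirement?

A cheapest plan:
  A to Gary: 15 × €2 = €30
  A to Nampa: 40 × €6 = €240
  B to Gary: 10 × €4 = €40
  B to Yuma: 20 × €8 = €160
  C to Nampa: 120 × €3 = €360
Total = 30 + 240 + 40 + 160 + 360 = €830.

830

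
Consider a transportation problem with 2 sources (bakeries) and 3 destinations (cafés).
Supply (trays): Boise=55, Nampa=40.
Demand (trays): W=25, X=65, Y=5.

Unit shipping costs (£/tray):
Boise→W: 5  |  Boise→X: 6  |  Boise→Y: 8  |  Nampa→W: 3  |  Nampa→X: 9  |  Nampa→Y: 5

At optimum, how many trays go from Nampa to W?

25

The minimum-cost plan:
  Boise–X: 55 × £6 = £330
  Nampa–W: 25 × £3 = £75
  Nampa–X: 10 × £9 = £90
  Nampa–Y: 5 × £5 = £25
Total cost = £520.
So Nampa→W carries 25 trays.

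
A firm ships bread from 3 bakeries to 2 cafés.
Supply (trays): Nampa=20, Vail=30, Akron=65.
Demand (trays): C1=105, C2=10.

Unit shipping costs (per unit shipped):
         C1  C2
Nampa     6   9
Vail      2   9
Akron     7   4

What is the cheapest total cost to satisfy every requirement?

A cheapest plan:
  Nampa→C1: 20 × 6 = 120
  Vail→C1: 30 × 2 = 60
  Akron→C1: 55 × 7 = 385
  Akron→C2: 10 × 4 = 40
Total = 120 + 60 + 385 + 40 = 605.
(Supply check: Nampa ships 20; Vail ships 30; Akron ships 65.)

605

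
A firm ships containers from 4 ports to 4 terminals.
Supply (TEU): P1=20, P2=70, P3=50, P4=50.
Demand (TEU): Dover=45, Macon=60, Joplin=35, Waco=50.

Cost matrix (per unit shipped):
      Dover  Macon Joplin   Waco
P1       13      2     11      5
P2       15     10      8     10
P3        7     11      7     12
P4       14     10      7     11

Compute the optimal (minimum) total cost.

One minimum-cost allocation:
  P1–Macon: 20 × 2 = 40
  P2–Macon: 20 × 10 = 200
  P2–Waco: 50 × 10 = 500
  P3–Dover: 45 × 7 = 315
  P3–Joplin: 5 × 7 = 35
  P4–Macon: 20 × 10 = 200
  P4–Joplin: 30 × 7 = 210
Total = 40 + 200 + 500 + 315 + 35 + 200 + 210 = 1500.

1500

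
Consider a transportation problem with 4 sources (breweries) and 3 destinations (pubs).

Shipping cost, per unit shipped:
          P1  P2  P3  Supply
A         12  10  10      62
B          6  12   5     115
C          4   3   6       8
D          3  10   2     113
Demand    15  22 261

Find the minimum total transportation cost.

One minimum-cost allocation:
  A to P2: 22 × 10 = 220
  A to P3: 40 × 10 = 400
  B to P1: 7 × 6 = 42
  B to P3: 108 × 5 = 540
  C to P1: 8 × 4 = 32
  D to P3: 113 × 2 = 226
Total = 220 + 400 + 42 + 540 + 32 + 226 = 1460.

1460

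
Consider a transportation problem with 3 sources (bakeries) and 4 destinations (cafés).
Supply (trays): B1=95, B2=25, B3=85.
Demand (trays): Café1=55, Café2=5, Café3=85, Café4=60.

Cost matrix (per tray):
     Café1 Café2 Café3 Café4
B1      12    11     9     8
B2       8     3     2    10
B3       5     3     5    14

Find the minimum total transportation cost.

1260

Optimal allocation:
  B1->Café3: 35 × 9 = 315
  B1->Café4: 60 × 8 = 480
  B2->Café3: 25 × 2 = 50
  B3->Café1: 55 × 5 = 275
  B3->Café2: 5 × 3 = 15
  B3->Café3: 25 × 5 = 125
Total = 315 + 480 + 50 + 275 + 15 + 125 = 1260.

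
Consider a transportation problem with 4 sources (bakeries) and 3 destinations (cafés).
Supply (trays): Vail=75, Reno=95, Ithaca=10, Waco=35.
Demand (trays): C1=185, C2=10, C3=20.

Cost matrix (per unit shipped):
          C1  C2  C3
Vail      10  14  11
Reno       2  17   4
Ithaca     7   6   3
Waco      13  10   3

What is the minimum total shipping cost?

An optimal shipping plan:
  Vail→C1: 75 × 10 = 750
  Reno→C1: 95 × 2 = 190
  Ithaca→C1: 10 × 7 = 70
  Waco→C1: 5 × 13 = 65
  Waco→C2: 10 × 10 = 100
  Waco→C3: 20 × 3 = 60
Total = 750 + 190 + 70 + 65 + 100 + 60 = 1235.
(Supply check: Vail ships 75; Reno ships 95; Ithaca ships 10; Waco ships 35.)

1235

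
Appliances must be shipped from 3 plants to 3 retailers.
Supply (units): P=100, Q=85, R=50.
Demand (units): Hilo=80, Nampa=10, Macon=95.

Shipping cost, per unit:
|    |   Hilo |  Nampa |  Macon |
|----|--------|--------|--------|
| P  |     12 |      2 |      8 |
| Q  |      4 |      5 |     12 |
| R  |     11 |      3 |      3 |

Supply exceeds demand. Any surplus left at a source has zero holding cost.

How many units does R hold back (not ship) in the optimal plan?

0

An optimal plan:
  P→Nampa: 10 units
  P→Macon: 45 units
  Q→Hilo: 80 units
  R→Macon: 50 units
Total cost = 850.
R ships 50 of its 50, leaving 0.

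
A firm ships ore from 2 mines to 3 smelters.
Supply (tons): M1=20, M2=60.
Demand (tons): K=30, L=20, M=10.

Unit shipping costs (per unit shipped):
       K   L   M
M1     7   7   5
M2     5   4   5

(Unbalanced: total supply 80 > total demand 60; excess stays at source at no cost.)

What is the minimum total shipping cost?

One minimum-cost allocation:
  M1 to M: 10 tons
  M2 to K: 30 tons
  M2 to L: 20 tons
Total cost = 280.

280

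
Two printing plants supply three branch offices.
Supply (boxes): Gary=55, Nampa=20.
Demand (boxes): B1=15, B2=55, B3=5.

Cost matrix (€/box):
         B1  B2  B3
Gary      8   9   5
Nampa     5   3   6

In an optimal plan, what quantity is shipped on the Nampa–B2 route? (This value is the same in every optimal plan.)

Optimal shipments:
  Gary→B1: 15 boxes
  Gary→B2: 35 boxes
  Gary→B3: 5 boxes
  Nampa→B2: 20 boxes
Total cost = €520.
So Nampa→B2 carries 20 boxes.

20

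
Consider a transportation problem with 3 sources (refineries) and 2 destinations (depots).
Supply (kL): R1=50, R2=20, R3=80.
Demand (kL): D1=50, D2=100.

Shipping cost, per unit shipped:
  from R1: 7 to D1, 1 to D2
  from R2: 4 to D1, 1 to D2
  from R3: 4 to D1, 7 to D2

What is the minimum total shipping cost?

A cheapest plan:
  R1 to D2: 50 × 1 = 50
  R2 to D2: 20 × 1 = 20
  R3 to D1: 50 × 4 = 200
  R3 to D2: 30 × 7 = 210
Total = 50 + 20 + 200 + 210 = 480.
(Supply check: R1 ships 50; R2 ships 20; R3 ships 80.)

480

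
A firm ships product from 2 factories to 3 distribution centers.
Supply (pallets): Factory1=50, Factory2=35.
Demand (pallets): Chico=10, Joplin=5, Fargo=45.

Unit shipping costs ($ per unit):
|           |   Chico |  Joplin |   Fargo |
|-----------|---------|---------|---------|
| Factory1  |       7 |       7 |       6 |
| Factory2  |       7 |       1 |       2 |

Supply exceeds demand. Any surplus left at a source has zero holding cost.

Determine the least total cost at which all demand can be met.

225

An optimal shipping plan:
  Factory1->Chico: 10 pallets
  Factory1->Fargo: 15 pallets
  Factory2->Joplin: 5 pallets
  Factory2->Fargo: 30 pallets
Total cost = $225.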